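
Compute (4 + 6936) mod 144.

28

Dividing 6936 by 144 gives quotient 48 and remainder 24.
(4 + 24) mod 144 = 28.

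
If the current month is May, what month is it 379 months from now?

379 = 31·12 + 7, so 379 mod 12 = 7.
May + 7 months → December.

December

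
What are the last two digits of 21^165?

Square-and-reduce mod 100: 21^1≡21, 21^2≡41, 21^4≡81, 21^8≡61, 21^16≡21, 21^32≡41, 21^64≡81, 21^128≡61.
165 = 1 + 4 + 32 + 128, so 21^165 ≡ 21·81·41·61 ≡ 1 (mod 100).

01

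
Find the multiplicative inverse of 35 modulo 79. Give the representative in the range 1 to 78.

35·70 = 2450 = 31·79 + 1, so 35⁻¹ ≡ 70 (mod 79).

70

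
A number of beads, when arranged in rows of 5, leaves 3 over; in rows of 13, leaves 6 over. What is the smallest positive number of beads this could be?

58

Since 13·2 ≡ 1 (mod 5), take x = 6 + 13·((3−6)·2 mod 5) = 6 + 13·4 = 58.
Check: 58 mod 5 = 3, 58 mod 13 = 6.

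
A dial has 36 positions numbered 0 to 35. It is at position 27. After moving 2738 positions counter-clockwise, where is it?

Dividing 2738 by 36 gives quotient 76 and remainder 2.
(27 − 2) mod 36 = 25.

25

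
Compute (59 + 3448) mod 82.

63

3448 = 42·82 + 4, so 3448 mod 82 = 4.
(59 + 4) mod 82 = 63.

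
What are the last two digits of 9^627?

By repeated squaring mod 100: 9^1≡9, 9^2≡81, 9^4≡61, 9^8≡21, 9^16≡41, 9^32≡81, 9^64≡61, 9^128≡21, 9^256≡41, 9^512≡81.
627 = 1 + 2 + 16 + 32 + 64 + 512, so 9^627 ≡ 9·81·41·81·61·81 ≡ 69 (mod 100).

69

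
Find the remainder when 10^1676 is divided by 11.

Successive squares of 10 mod 11: 10^1≡10, 10^2≡1, 10^4≡1, 10^8≡1, 10^16≡1, 10^32≡1, 10^64≡1, 10^128≡1, 10^256≡1, 10^512≡1, 10^1024≡1.
1676 = 4 + 8 + 128 + 512 + 1024, so 10^1676 ≡ 1·1·1·1·1 ≡ 1 (mod 11).

1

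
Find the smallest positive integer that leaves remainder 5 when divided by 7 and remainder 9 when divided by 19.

Since 19·3 ≡ 1 (mod 7), take x = 9 + 19·((5−9)·3 mod 7) = 9 + 19·2 = 47.
Check: 47 mod 7 = 5, 47 mod 19 = 9.

47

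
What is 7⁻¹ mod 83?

12

83 = 11·7 + 6
7 = 1·6 + 1
6 = 6·1 + 0
Back-substituting gives 7·12 ≡ 1 (mod 83).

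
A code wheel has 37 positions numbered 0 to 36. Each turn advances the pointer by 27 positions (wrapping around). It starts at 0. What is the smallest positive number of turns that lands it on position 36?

27⁻¹ ≡ 11 (mod 37) because 27·11 = 297 = 8·37 + 1.
So x ≡ 11·36 = 396 ≡ 26 (mod 37).

26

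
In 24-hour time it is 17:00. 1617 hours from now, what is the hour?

Dividing 1617 by 24 gives quotient 67 and remainder 9.
(17 + 9) mod 24 = 2.

2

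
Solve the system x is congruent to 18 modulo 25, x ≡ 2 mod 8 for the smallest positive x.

18

x ≡ 2 (mod 8) gives x ∈ {2, 10, 18}.
The first of these with x mod 25 = 18 is 18.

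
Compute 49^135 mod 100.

Successive squares of 49 mod 100: 49^1≡49, 49^2≡1, 49^4≡1, 49^8≡1, 49^16≡1, 49^32≡1, 49^64≡1, 49^128≡1.
135 = 1 + 2 + 4 + 128, so 49^135 ≡ 49·1·1·1 ≡ 49 (mod 100).

49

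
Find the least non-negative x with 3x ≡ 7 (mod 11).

6

The inverse of 3 mod 11 is 4 (since 3·4 = 12 ≡ 1).
Multiplying both sides by 4: x ≡ 4·7 = 28 ≡ 6 (mod 11).
Check: 3·6 = 18 = 1·11 + 7.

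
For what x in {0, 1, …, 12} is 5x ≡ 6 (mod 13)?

9

5⁻¹ ≡ 8 (mod 13) because 5·8 = 40 = 3·13 + 1.
So x ≡ 8·6 = 48 ≡ 9 (mod 13).
Check: 5·9 = 45 = 3·13 + 6.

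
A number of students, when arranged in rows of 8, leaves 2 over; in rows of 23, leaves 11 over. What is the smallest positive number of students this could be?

34

x ≡ 2 (mod 8) gives x ∈ {2, 10, 18, 26, 34}.
The first of these with x mod 23 = 11 is 34.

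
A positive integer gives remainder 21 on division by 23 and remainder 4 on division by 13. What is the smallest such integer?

Since 13·16 ≡ 1 (mod 23), take x = 4 + 13·((21−4)·16 mod 23) = 4 + 13·19 = 251.
Check: 251 mod 23 = 21, 251 mod 13 = 4.

251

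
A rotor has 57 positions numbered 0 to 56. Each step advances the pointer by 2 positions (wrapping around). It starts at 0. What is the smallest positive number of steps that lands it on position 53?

The inverse of 2 mod 57 is 29 (since 2·29 = 58 ≡ 1).
Multiplying both sides by 29: x ≡ 29·53 = 1537 ≡ 55 (mod 57).
Check: 2·55 = 110 = 1·57 + 53.

55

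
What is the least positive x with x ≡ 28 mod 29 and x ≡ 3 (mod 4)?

x ≡ 3 (mod 4) gives x ∈ {3, 7, 11, 15, 19, 23, 27, 31, …}.
The first of these with x mod 29 = 28 is 115.

115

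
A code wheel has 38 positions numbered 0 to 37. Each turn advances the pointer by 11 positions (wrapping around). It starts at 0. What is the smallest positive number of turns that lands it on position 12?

11⁻¹ ≡ 7 (mod 38) because 11·7 = 77 = 2·38 + 1.
So x ≡ 7·12 = 84 ≡ 8 (mod 38).

8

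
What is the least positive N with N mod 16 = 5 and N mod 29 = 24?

53

x ≡ 5 (mod 16) gives x ∈ {5, 21, 37, 53}.
The first of these with x mod 29 = 24 is 53.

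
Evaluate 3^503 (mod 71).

18

Successive squares of 3 mod 71: 3^1≡3, 3^2≡9, 3^4≡10, 3^8≡29, 3^16≡60, 3^32≡50, 3^64≡15, 3^128≡12, 3^256≡2.
503 = 1 + 2 + 4 + 16 + 32 + 64 + 128 + 256, so 3^503 ≡ 3·9·10·60·50·15·12·2 ≡ 18 (mod 71).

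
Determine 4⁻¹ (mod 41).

41 = 10·4 + 1
4 = 4·1 + 0
Back-substituting gives 4·31 ≡ 1 (mod 41).

31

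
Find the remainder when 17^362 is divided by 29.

28

By repeated squaring mod 29: 17^1≡17, 17^2≡28, 17^4≡1, 17^8≡1, 17^16≡1, 17^32≡1, 17^64≡1, 17^128≡1, 17^256≡1.
Since 362 = 2 + 8 + 32 + 64 + 256 in binary, 17^362 ≡ 28·1·1·1·1 ≡ 28 (mod 29).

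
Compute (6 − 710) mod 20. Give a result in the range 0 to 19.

710 mod 20 = 10 (since 35·20 = 700).
(6 − 10) mod 20 = 16.

16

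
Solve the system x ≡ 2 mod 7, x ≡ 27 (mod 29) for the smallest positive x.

x ≡ 2 (mod 7) gives x ∈ {2, 9, 16, 23, 30, 37, 44, 51, …}.
The first of these with x mod 29 = 27 is 114.

114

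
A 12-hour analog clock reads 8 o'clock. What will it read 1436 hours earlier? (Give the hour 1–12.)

1436 mod 12 = 8 (since 119·12 = 1428).
8 − 8 → 12 on a 12-hour dial.

12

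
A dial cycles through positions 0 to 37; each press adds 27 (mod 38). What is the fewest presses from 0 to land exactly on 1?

38 = 1·27 + 11
27 = 2·11 + 5
11 = 2·5 + 1
5 = 5·1 + 0
Back-substituting gives 27·31 ≡ 1 (mod 38).

31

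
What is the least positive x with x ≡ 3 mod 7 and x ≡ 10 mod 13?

10

Since 13·6 ≡ 1 (mod 7), take x = 10 + 13·((3−10)·6 mod 7) = 10 + 13·0 = 10.
Check: 10 mod 7 = 3, 10 mod 13 = 10.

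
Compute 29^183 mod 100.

By repeated squaring mod 100: 29^1≡29, 29^2≡41, 29^4≡81, 29^8≡61, 29^16≡21, 29^32≡41, 29^64≡81, 29^128≡61.
Since 183 = 1 + 2 + 4 + 16 + 32 + 128 in binary, 29^183 ≡ 29·41·81·21·41·61 ≡ 89 (mod 100).

89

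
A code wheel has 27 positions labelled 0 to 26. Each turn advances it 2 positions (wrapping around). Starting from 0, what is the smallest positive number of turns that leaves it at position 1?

14

2·14 = 28 = 1·27 + 1, so 2⁻¹ ≡ 14 (mod 27).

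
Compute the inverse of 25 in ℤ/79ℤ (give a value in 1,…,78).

79 = 3·25 + 4
25 = 6·4 + 1
4 = 4·1 + 0
Back-substituting gives 25·19 ≡ 1 (mod 79).

19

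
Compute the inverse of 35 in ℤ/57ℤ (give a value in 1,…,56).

44

35·44 = 1540 = 27·57 + 1, so 35⁻¹ ≡ 44 (mod 57).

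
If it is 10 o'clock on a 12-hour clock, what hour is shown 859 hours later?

5

Dividing 859 by 12 gives quotient 71 and remainder 7.
10 + 7 → 5 on a 12-hour dial.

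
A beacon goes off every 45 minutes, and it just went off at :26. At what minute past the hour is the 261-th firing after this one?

11

261·45 = 11745.
11745 mod 60 = 45 (since 195·60 = 11700).
(26 + 45) mod 60 = 11.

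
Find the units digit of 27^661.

Last digits of 7^n: 7, 9, 3, 1 (period 4).
661 leaves remainder 1 on division by 4, so 27^661 ends in 7.

7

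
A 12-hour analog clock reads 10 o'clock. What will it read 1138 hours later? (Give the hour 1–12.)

8

1138 − 94·12 = 10, so 1138 ≡ 10 (mod 12).
10 + 10 → 8 on a 12-hour dial.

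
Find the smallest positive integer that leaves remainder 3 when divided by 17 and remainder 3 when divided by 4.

3

x ≡ 3 (mod 4) gives x ∈ {3}.
The first of these with x mod 17 = 3 is 3.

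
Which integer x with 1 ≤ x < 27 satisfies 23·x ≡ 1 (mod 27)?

20

27 = 1·23 + 4
23 = 5·4 + 3
4 = 1·3 + 1
3 = 3·1 + 0
Back-substituting gives 23·20 ≡ 1 (mod 27).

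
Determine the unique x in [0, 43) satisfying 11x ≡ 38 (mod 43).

11⁻¹ ≡ 4 (mod 43) because 11·4 = 44 = 1·43 + 1.
Multiplying both sides by 4: x ≡ 4·38 = 152 ≡ 23 (mod 43).

23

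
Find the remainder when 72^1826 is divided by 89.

Square-and-reduce mod 89: 72^1≡72, 72^2≡22, 72^4≡39, 72^8≡8, 72^16≡64, 72^32≡2, 72^64≡4, 72^128≡16, 72^256≡78, 72^512≡32, 72^1024≡45.
1826 = 2 + 32 + 256 + 512 + 1024, so 72^1826 ≡ 22·2·78·32·45 ≡ 88 (mod 89).

88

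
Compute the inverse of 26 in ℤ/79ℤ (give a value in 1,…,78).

76

26·76 = 1976 = 25·79 + 1, so 26⁻¹ ≡ 76 (mod 79).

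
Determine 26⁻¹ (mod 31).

6

26·6 = 156 = 5·31 + 1, so 26⁻¹ ≡ 6 (mod 31).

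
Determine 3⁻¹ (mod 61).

61 = 20·3 + 1
3 = 3·1 + 0
Back-substituting gives 3·41 ≡ 1 (mod 61).

41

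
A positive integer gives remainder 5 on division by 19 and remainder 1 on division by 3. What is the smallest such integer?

43

Since 3·13 ≡ 1 (mod 19), take x = 1 + 3·((5−1)·13 mod 19) = 1 + 3·14 = 43.
Check: 43 mod 19 = 5, 43 mod 3 = 1.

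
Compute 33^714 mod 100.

29

Successive squares of 33 mod 100: 33^1≡33, 33^2≡89, 33^4≡21, 33^8≡41, 33^16≡81, 33^32≡61, 33^64≡21, 33^128≡41, 33^256≡81, 33^512≡61.
Since 714 = 2 + 8 + 64 + 128 + 512 in binary, 33^714 ≡ 89·41·21·41·61 ≡ 29 (mod 100).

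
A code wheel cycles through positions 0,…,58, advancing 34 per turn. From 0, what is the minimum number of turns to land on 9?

2

34⁻¹ ≡ 33 (mod 59) because 34·33 = 1122 = 19·59 + 1.
So x ≡ 33·9 = 297 ≡ 2 (mod 59).
Check: 34·2 = 68 = 1·59 + 9.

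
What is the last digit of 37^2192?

Last digits of 7^n: 7, 9, 3, 1 (period 4).
2192 leaves remainder 0 on division by 4, so 37^2192 ends in 1.

1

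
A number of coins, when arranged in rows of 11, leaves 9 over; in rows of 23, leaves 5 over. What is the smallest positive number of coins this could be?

97

x ≡ 9 (mod 11) gives x ∈ {9, 20, 31, 42, 53, 64, 75, 86, …}.
The first of these with x mod 23 = 5 is 97.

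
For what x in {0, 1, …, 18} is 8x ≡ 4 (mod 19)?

The inverse of 8 mod 19 is 12 (since 8·12 = 96 ≡ 1).
So x ≡ 12·4 = 48 ≡ 10 (mod 19).

10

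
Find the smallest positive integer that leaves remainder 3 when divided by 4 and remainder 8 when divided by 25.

x ≡ 3 (mod 4) gives x ∈ {3, 7, 11, 15, 19, 23, 27, 31, …}.
The first of these with x mod 25 = 8 is 83.

83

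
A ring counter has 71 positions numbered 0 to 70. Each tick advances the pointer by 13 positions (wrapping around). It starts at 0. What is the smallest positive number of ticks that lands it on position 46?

The inverse of 13 mod 71 is 11 (since 13·11 = 143 ≡ 1).
Multiplying both sides by 11: x ≡ 11·46 = 506 ≡ 9 (mod 71).

9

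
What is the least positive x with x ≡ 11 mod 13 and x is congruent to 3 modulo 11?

x ≡ 3 (mod 11) gives x ∈ {3, 14, 25, 36, 47, 58, 69, 80, …}.
The first of these with x mod 13 = 11 is 102.

102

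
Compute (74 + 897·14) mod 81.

77

897·14 = 12558.
12558 = 155·81 + 3, so 12558 mod 81 = 3.
(74 + 3) mod 81 = 77.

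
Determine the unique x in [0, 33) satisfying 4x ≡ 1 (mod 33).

25

The inverse of 4 mod 33 is 25 (since 4·25 = 100 ≡ 1).
Multiplying both sides by 25: x ≡ 25·1 = 25 ≡ 25 (mod 33).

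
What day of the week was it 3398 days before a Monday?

Friday

Dividing 3398 by 7 gives quotient 485 and remainder 3.
Monday − 3 days → Friday.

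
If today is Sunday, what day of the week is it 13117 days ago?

Monday

13117 − 1873·7 = 6, so 13117 ≡ 6 (mod 7).
Sunday − 6 days → Monday.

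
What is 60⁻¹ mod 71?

60·58 = 3480 = 49·71 + 1, so 60⁻¹ ≡ 58 (mod 71).

58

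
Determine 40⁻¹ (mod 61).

29

61 = 1·40 + 21
40 = 1·21 + 19
21 = 1·19 + 2
19 = 9·2 + 1
2 = 2·1 + 0
Back-substituting gives 40·29 ≡ 1 (mod 61).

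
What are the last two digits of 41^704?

61

Successive squares of 41 mod 100: 41^1≡41, 41^2≡81, 41^4≡61, 41^8≡21, 41^16≡41, 41^32≡81, 41^64≡61, 41^128≡21, 41^256≡41, 41^512≡81.
704 = 64 + 128 + 512, so 41^704 ≡ 61·21·81 ≡ 61 (mod 100).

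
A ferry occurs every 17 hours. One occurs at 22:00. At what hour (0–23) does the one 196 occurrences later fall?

196·17 = 3332.
3332 − 138·24 = 20, so 3332 ≡ 20 (mod 24).
(22 + 20) mod 24 = 18.

18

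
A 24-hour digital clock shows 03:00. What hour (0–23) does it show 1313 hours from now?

1313 = 54·24 + 17, so 1313 mod 24 = 17.
(3 + 17) mod 24 = 20.

20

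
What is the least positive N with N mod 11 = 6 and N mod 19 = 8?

x ≡ 6 (mod 11) gives x ∈ {6, 17, 28, 39, 50, 61, 72, 83, …}.
The first of these with x mod 19 = 8 is 160.

160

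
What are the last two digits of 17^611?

33

By repeated squaring mod 100: 17^1≡17, 17^2≡89, 17^4≡21, 17^8≡41, 17^16≡81, 17^32≡61, 17^64≡21, 17^128≡41, 17^256≡81, 17^512≡61.
Since 611 = 1 + 2 + 32 + 64 + 512 in binary, 17^611 ≡ 17·89·61·21·61 ≡ 33 (mod 100).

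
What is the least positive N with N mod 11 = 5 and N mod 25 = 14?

Since 25·4 ≡ 1 (mod 11), take x = 14 + 25·((5−14)·4 mod 11) = 14 + 25·8 = 214.
Check: 214 mod 11 = 5, 214 mod 25 = 14.

214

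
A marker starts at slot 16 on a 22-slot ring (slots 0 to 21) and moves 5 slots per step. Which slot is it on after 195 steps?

195·5 = 975.
975 = 44·22 + 7, so 975 mod 22 = 7.
(16 + 7) mod 22 = 1.

1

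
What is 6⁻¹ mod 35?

6

35 = 5·6 + 5
6 = 1·5 + 1
5 = 5·1 + 0
Back-substituting gives 6·6 ≡ 1 (mod 35).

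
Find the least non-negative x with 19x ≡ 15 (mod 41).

31

The inverse of 19 mod 41 is 13 (since 19·13 = 247 ≡ 1).
So x ≡ 13·15 = 195 ≡ 31 (mod 41).
Check: 19·31 = 589 = 14·41 + 15.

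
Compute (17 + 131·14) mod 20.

11

131·14 = 1834.
1834 mod 20 = 14 (since 91·20 = 1820).
(17 + 14) mod 20 = 11.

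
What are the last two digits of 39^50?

Successive squares of 39 mod 100: 39^1≡39, 39^2≡21, 39^4≡41, 39^8≡81, 39^16≡61, 39^32≡21.
Since 50 = 2 + 16 + 32 in binary, 39^50 ≡ 21·61·21 ≡ 1 (mod 100).

01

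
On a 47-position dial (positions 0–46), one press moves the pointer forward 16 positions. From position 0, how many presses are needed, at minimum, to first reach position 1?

3

47 = 2·16 + 15
16 = 1·15 + 1
15 = 15·1 + 0
Back-substituting gives 16·3 ≡ 1 (mod 47).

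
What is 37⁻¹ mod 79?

79 = 2·37 + 5
37 = 7·5 + 2
5 = 2·2 + 1
2 = 2·1 + 0
Back-substituting gives 37·47 ≡ 1 (mod 79).

47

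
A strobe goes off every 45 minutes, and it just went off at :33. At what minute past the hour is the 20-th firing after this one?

20·45 = 900.
900 − 15·60 = 0, so 900 ≡ 0 (mod 60).
(33 + 0) mod 60 = 33.

33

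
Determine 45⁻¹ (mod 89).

45·2 = 90 = 1·89 + 1, so 45⁻¹ ≡ 2 (mod 89).

2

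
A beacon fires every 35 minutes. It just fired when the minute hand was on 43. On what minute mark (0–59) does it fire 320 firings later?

23

320·35 = 11200.
11200 − 186·60 = 40, so 11200 ≡ 40 (mod 60).
(43 + 40) mod 60 = 23.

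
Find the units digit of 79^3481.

9

Powers of 9 mod 10 repeat with period 2: 9, 1.
3481 mod 2 = 1, so the last digit matches 9^1 = 9.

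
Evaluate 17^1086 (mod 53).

47

By repeated squaring mod 53: 17^1≡17, 17^2≡24, 17^4≡46, 17^8≡49, 17^16≡16, 17^32≡44, 17^64≡28, 17^128≡42, 17^256≡15, 17^512≡13, 17^1024≡10.
1086 = 2 + 4 + 8 + 16 + 32 + 1024, so 17^1086 ≡ 24·46·49·16·44·10 ≡ 47 (mod 53).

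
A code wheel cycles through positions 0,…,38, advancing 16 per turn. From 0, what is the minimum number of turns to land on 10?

25

The inverse of 16 mod 39 is 22 (since 16·22 = 352 ≡ 1).
Multiplying both sides by 22: x ≡ 22·10 = 220 ≡ 25 (mod 39).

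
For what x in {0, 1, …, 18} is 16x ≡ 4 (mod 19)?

The inverse of 16 mod 19 is 6 (since 16·6 = 96 ≡ 1).
So x ≡ 6·4 = 24 ≡ 5 (mod 19).

5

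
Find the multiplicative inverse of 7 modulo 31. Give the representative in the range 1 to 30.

31 = 4·7 + 3
7 = 2·3 + 1
3 = 3·1 + 0
Back-substituting gives 7·9 ≡ 1 (mod 31).

9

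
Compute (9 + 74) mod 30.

74 − 2·30 = 14, so 74 ≡ 14 (mod 30).
(9 + 14) mod 30 = 23.

23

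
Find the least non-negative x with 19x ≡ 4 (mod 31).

The inverse of 19 mod 31 is 18 (since 19·18 = 342 ≡ 1).
Multiplying both sides by 18: x ≡ 18·4 = 72 ≡ 10 (mod 31).
Check: 19·10 = 190 = 6·31 + 4.

10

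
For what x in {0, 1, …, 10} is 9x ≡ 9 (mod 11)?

9⁻¹ ≡ 5 (mod 11) because 9·5 = 45 = 4·11 + 1.
So x ≡ 5·9 = 45 ≡ 1 (mod 11).
Check: 9·1 = 9 = 0·11 + 9.

1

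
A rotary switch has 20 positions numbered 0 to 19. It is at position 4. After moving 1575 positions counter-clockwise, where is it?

9

1575 mod 20 = 15 (since 78·20 = 1560).
(4 − 15) mod 20 = 9.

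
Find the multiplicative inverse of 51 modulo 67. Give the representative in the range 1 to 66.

46

51·46 = 2346 = 35·67 + 1, so 51⁻¹ ≡ 46 (mod 67).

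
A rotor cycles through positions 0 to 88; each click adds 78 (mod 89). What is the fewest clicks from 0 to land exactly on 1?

8

78·8 = 624 = 7·89 + 1, so 78⁻¹ ≡ 8 (mod 89).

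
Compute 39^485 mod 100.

Square-and-reduce mod 100: 39^1≡39, 39^2≡21, 39^4≡41, 39^8≡81, 39^16≡61, 39^32≡21, 39^64≡41, 39^128≡81, 39^256≡61.
Since 485 = 1 + 4 + 32 + 64 + 128 + 256 in binary, 39^485 ≡ 39·41·21·41·81·61 ≡ 99 (mod 100).

99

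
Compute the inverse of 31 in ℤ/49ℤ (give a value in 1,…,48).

19

31·19 = 589 = 12·49 + 1, so 31⁻¹ ≡ 19 (mod 49).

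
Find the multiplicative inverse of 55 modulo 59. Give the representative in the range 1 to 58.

59 = 1·55 + 4
55 = 13·4 + 3
4 = 1·3 + 1
3 = 3·1 + 0
Back-substituting gives 55·44 ≡ 1 (mod 59).

44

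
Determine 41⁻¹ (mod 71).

71 = 1·41 + 30
41 = 1·30 + 11
30 = 2·11 + 8
11 = 1·8 + 3
8 = 2·3 + 2
3 = 1·2 + 1
2 = 2·1 + 0
Back-substituting gives 41·26 ≡ 1 (mod 71).

26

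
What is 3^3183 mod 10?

7

The units digit of 3^n cycles with period 4: 3, 9, 7, 1, …
3183 mod 4 = 3, so the last digit matches 3^3 = 7.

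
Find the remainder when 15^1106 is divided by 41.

Square-and-reduce mod 41: 15^1≡15, 15^2≡20, 15^4≡31, 15^8≡18, 15^16≡37, 15^32≡16, 15^64≡10, 15^128≡18, 15^256≡37, 15^512≡16, 15^1024≡10.
Since 1106 = 2 + 16 + 64 + 1024 in binary, 15^1106 ≡ 20·37·10·10 ≡ 36 (mod 41).

36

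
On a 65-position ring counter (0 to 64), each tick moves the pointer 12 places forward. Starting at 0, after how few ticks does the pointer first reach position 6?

33

The inverse of 12 mod 65 is 38 (since 12·38 = 456 ≡ 1).
So x ≡ 38·6 = 228 ≡ 33 (mod 65).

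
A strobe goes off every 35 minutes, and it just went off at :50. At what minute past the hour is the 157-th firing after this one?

157·35 = 5495.
5495 − 91·60 = 35, so 5495 ≡ 35 (mod 60).
(50 + 35) mod 60 = 25.

25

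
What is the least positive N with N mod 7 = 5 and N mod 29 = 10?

Since 29·1 ≡ 1 (mod 7), take x = 10 + 29·((5−10)·1 mod 7) = 10 + 29·2 = 68.
Check: 68 mod 7 = 5, 68 mod 29 = 10.

68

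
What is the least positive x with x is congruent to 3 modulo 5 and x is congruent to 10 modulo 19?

Since 19·4 ≡ 1 (mod 5), take x = 10 + 19·((3−10)·4 mod 5) = 10 + 19·2 = 48.
Check: 48 mod 5 = 3, 48 mod 19 = 10.

48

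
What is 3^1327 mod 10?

Powers of 3 mod 10 repeat with period 4: 3, 9, 7, 1.
1327 leaves remainder 3 on division by 4, so 3^1327 ends in 7.

7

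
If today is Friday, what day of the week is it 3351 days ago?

Sunday

3351 − 478·7 = 5, so 3351 ≡ 5 (mod 7).
Friday − 5 days → Sunday.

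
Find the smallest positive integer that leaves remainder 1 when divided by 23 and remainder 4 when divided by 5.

x ≡ 4 (mod 5) gives x ∈ {4, 9, 14, 19, 24}.
The first of these with x mod 23 = 1 is 24.

24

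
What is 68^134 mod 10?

4

Last digits of 8^n: 8, 4, 2, 6 (period 4).
134 mod 4 = 2, so the last digit matches 8^2 = 4.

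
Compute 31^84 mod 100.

Square-and-reduce mod 100: 31^1≡31, 31^2≡61, 31^4≡21, 31^8≡41, 31^16≡81, 31^32≡61, 31^64≡21.
84 = 4 + 16 + 64, so 31^84 ≡ 21·81·21 ≡ 21 (mod 100).

21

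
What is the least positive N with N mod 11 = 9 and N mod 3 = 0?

x ≡ 0 (mod 3) gives x ∈ {0, 3, 6, 9}.
The first of these with x mod 11 = 9 is 9.

9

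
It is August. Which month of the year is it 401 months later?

401 mod 12 = 5 (since 33·12 = 396).
August + 5 months → January.

January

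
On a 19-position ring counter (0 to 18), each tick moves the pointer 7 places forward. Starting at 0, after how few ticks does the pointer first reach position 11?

7⁻¹ ≡ 11 (mod 19) because 7·11 = 77 = 4·19 + 1.
So x ≡ 11·11 = 121 ≡ 7 (mod 19).

7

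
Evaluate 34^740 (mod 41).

Square-and-reduce mod 41: 34^1≡34, 34^2≡8, 34^4≡23, 34^8≡37, 34^16≡16, 34^32≡10, 34^64≡18, 34^128≡37, 34^256≡16, 34^512≡10.
Since 740 = 4 + 32 + 64 + 128 + 512 in binary, 34^740 ≡ 23·10·18·37·10 ≡ 40 (mod 41).

40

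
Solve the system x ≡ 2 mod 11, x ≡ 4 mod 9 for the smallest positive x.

13

x ≡ 4 (mod 9) gives x ∈ {4, 13}.
The first of these with x mod 11 = 2 is 13.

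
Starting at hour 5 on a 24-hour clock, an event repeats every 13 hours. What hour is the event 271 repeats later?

0

271·13 = 3523.
Dividing 3523 by 24 gives quotient 146 and remainder 19.
(5 + 19) mod 24 = 0.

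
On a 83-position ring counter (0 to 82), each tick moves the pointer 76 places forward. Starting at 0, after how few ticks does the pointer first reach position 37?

76⁻¹ ≡ 71 (mod 83) because 76·71 = 5396 = 65·83 + 1.
So x ≡ 71·37 = 2627 ≡ 54 (mod 83).
Check: 76·54 = 4104 = 49·83 + 37.

54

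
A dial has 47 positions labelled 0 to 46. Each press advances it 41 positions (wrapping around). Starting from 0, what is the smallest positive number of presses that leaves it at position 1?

39

47 = 1·41 + 6
41 = 6·6 + 5
6 = 1·5 + 1
5 = 5·1 + 0
Back-substituting gives 41·39 ≡ 1 (mod 47).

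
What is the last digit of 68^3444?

6

The units digit of 68^n cycles with period 4: 8, 4, 2, 6, …
3444 mod 4 = 0, so the last digit matches 8^4 = 6.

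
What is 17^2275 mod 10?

3

Powers of 7 mod 10 repeat with period 4: 7, 9, 3, 1.
2275 mod 4 = 3, so the last digit matches 7^3 = 3.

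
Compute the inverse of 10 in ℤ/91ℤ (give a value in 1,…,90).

82

91 = 9·10 + 1
10 = 10·1 + 0
Back-substituting gives 10·82 ≡ 1 (mod 91).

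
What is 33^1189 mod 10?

3

The units digit of 33^n cycles with period 4: 3, 9, 7, 1, …
1189 mod 4 = 1, so the last digit matches 3^1 = 3.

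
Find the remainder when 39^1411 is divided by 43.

Square-and-reduce mod 43: 39^1≡39, 39^2≡16, 39^4≡41, 39^8≡4, 39^16≡16, 39^32≡41, 39^64≡4, 39^128≡16, 39^256≡41, 39^512≡4, 39^1024≡16.
1411 = 1 + 2 + 128 + 256 + 1024, so 39^1411 ≡ 39·16·16·41·16 ≡ 2 (mod 43).

2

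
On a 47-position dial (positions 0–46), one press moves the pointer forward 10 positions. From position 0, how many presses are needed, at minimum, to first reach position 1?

33

10·33 = 330 = 7·47 + 1, so 10⁻¹ ≡ 33 (mod 47).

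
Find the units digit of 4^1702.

6

Powers of 4 mod 10 repeat with period 2: 4, 6.
1702 leaves remainder 0 on division by 2, so 4^1702 ends in 6.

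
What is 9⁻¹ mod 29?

13

9·13 = 117 = 4·29 + 1, so 9⁻¹ ≡ 13 (mod 29).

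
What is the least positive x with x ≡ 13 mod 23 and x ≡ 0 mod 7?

x ≡ 0 (mod 7) gives x ∈ {0, 7, 14, 21, 28, 35, 42, 49, …}.
The first of these with x mod 23 = 13 is 105.

105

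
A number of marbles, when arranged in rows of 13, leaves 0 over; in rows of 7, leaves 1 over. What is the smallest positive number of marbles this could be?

78

Since 7·2 ≡ 1 (mod 13), take x = 1 + 7·((0−1)·2 mod 13) = 1 + 7·11 = 78.
Check: 78 mod 13 = 0, 78 mod 7 = 1.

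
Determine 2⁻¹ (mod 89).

45

2·45 = 90 = 1·89 + 1, so 2⁻¹ ≡ 45 (mod 89).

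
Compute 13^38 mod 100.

29

Square-and-reduce mod 100: 13^1≡13, 13^2≡69, 13^4≡61, 13^8≡21, 13^16≡41, 13^32≡81.
Since 38 = 2 + 4 + 32 in binary, 13^38 ≡ 69·61·81 ≡ 29 (mod 100).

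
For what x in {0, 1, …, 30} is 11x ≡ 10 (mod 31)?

The inverse of 11 mod 31 is 17 (since 11·17 = 187 ≡ 1).
So x ≡ 17·10 = 170 ≡ 15 (mod 31).
Check: 11·15 = 165 = 5·31 + 10.

15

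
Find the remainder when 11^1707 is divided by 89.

By repeated squaring mod 89: 11^1≡11, 11^2≡32, 11^4≡45, 11^8≡67, 11^16≡39, 11^32≡8, 11^64≡64, 11^128≡2, 11^256≡4, 11^512≡16, 11^1024≡78.
1707 = 1 + 2 + 8 + 32 + 128 + 512 + 1024, so 11^1707 ≡ 11·32·67·8·2·16·78 ≡ 57 (mod 89).

57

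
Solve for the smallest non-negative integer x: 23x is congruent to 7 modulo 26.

15

The inverse of 23 mod 26 is 17 (since 23·17 = 391 ≡ 1).
Multiplying both sides by 17: x ≡ 17·7 = 119 ≡ 15 (mod 26).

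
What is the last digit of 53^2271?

7

The units digit of 53^n cycles with period 4: 3, 9, 7, 1, …
2271 mod 4 = 3, so the last digit matches 3^3 = 7.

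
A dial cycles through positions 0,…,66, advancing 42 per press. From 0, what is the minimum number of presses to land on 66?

42⁻¹ ≡ 8 (mod 67) because 42·8 = 336 = 5·67 + 1.
So x ≡ 8·66 = 528 ≡ 59 (mod 67).

59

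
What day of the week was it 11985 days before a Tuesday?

Monday

11985 = 1712·7 + 1, so 11985 mod 7 = 1.
Tuesday − 1 day → Monday.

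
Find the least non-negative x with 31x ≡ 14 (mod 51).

35

31⁻¹ ≡ 28 (mod 51) because 31·28 = 868 = 17·51 + 1.
So x ≡ 28·14 = 392 ≡ 35 (mod 51).
Check: 31·35 = 1085 = 21·51 + 14.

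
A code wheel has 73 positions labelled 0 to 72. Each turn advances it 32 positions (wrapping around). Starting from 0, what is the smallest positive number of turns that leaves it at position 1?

16

32·16 = 512 = 7·73 + 1, so 32⁻¹ ≡ 16 (mod 73).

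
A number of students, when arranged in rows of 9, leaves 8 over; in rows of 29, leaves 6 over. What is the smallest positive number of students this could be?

35

Since 29·5 ≡ 1 (mod 9), take x = 6 + 29·((8−6)·5 mod 9) = 6 + 29·1 = 35.
Check: 35 mod 9 = 8, 35 mod 29 = 6.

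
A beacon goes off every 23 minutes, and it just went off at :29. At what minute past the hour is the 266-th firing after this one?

27

266·23 = 6118.
Dividing 6118 by 60 gives quotient 101 and remainder 58.
(29 + 58) mod 60 = 27.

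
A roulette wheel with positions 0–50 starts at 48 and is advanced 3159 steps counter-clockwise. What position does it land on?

0

3159 mod 51 = 48 (since 61·51 = 3111).
(48 − 48) mod 51 = 0.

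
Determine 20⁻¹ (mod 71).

32

20·32 = 640 = 9·71 + 1, so 20⁻¹ ≡ 32 (mod 71).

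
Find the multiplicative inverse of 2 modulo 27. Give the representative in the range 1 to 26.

14

27 = 13·2 + 1
2 = 2·1 + 0
Back-substituting gives 2·14 ≡ 1 (mod 27).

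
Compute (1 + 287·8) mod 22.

287·8 = 2296.
Dividing 2296 by 22 gives quotient 104 and remainder 8.
(1 + 8) mod 22 = 9.

9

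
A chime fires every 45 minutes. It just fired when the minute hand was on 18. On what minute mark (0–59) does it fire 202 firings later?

48

202·45 = 9090.
9090 = 151·60 + 30, so 9090 mod 60 = 30.
(18 + 30) mod 60 = 48.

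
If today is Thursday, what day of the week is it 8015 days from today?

8015 = 1145·7 + 0, so 8015 mod 7 = 0.
Thursday + 0 days → Thursday.

Thursday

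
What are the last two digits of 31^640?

01

Square-and-reduce mod 100: 31^1≡31, 31^2≡61, 31^4≡21, 31^8≡41, 31^16≡81, 31^32≡61, 31^64≡21, 31^128≡41, 31^256≡81, 31^512≡61.
Since 640 = 128 + 512 in binary, 31^640 ≡ 41·61 ≡ 1 (mod 100).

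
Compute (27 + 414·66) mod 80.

414·66 = 27324.
Dividing 27324 by 80 gives quotient 341 and remainder 44.
(27 + 44) mod 80 = 71.

71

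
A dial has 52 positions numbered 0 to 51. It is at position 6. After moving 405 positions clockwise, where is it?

Dividing 405 by 52 gives quotient 7 and remainder 41.
(6 + 41) mod 52 = 47.

47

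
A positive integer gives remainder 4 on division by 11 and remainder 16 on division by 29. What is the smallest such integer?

103

x ≡ 4 (mod 11) gives x ∈ {4, 15, 26, 37, 48, 59, 70, 81, …}.
The first of these with x mod 29 = 16 is 103.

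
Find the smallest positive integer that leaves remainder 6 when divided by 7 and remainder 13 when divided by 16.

13

Since 16·4 ≡ 1 (mod 7), take x = 13 + 16·((6−13)·4 mod 7) = 13 + 16·0 = 13.
Check: 13 mod 7 = 6, 13 mod 16 = 13.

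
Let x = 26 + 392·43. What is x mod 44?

392·43 = 16856.
16856 − 383·44 = 4, so 16856 ≡ 4 (mod 44).
(26 + 4) mod 44 = 30.

30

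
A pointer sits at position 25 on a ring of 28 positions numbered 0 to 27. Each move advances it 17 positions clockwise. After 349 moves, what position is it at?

22

349·17 = 5933.
Dividing 5933 by 28 gives quotient 211 and remainder 25.
(25 + 25) mod 28 = 22.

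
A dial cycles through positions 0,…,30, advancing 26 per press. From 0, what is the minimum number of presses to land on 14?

22

26⁻¹ ≡ 6 (mod 31) because 26·6 = 156 = 5·31 + 1.
Multiplying both sides by 6: x ≡ 6·14 = 84 ≡ 22 (mod 31).
Check: 26·22 = 572 = 18·31 + 14.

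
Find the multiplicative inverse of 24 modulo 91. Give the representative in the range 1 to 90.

19

91 = 3·24 + 19
24 = 1·19 + 5
19 = 3·5 + 4
5 = 1·4 + 1
4 = 4·1 + 0
Back-substituting gives 24·19 ≡ 1 (mod 91).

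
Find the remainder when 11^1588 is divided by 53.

15

Square-and-reduce mod 53: 11^1≡11, 11^2≡15, 11^4≡13, 11^8≡10, 11^16≡47, 11^32≡36, 11^64≡24, 11^128≡46, 11^256≡49, 11^512≡16, 11^1024≡44.
Since 1588 = 4 + 16 + 32 + 512 + 1024 in binary, 11^1588 ≡ 13·47·36·16·44 ≡ 15 (mod 53).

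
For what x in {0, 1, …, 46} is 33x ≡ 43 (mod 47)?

The inverse of 33 mod 47 is 10 (since 33·10 = 330 ≡ 1).
Multiplying both sides by 10: x ≡ 10·43 = 430 ≡ 7 (mod 47).

7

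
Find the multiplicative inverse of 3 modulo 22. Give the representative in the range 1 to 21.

3·15 = 45 = 2·22 + 1, so 3⁻¹ ≡ 15 (mod 22).

15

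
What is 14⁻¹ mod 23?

5

23 = 1·14 + 9
14 = 1·9 + 5
9 = 1·5 + 4
5 = 1·4 + 1
4 = 4·1 + 0
Back-substituting gives 14·5 ≡ 1 (mod 23).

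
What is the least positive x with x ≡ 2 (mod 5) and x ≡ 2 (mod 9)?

2

x ≡ 2 (mod 5) gives x ∈ {2}.
The first of these with x mod 9 = 2 is 2.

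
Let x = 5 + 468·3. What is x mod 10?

468·3 = 1404.
1404 = 140·10 + 4, so 1404 mod 10 = 4.
(5 + 4) mod 10 = 9.

9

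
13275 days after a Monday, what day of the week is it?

Thursday

13275 mod 7 = 3 (since 1896·7 = 13272).
Monday + 3 days → Thursday.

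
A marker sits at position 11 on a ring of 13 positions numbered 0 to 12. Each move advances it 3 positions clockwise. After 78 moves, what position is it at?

11

78·3 = 234.
234 = 18·13 + 0, so 234 mod 13 = 0.
(11 + 0) mod 13 = 11.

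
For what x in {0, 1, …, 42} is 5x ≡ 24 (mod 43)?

5⁻¹ ≡ 26 (mod 43) because 5·26 = 130 = 3·43 + 1.
So x ≡ 26·24 = 624 ≡ 22 (mod 43).

22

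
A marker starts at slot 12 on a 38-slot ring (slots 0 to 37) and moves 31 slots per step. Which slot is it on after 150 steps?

26

150·31 = 4650.
4650 mod 38 = 14 (since 122·38 = 4636).
(12 + 14) mod 38 = 26.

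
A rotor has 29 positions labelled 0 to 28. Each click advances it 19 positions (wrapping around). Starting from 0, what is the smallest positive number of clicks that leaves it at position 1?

29 = 1·19 + 10
19 = 1·10 + 9
10 = 1·9 + 1
9 = 9·1 + 0
Back-substituting gives 19·26 ≡ 1 (mod 29).

26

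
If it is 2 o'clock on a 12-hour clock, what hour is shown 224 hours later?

10

224 − 18·12 = 8, so 224 ≡ 8 (mod 12).
2 + 8 → 10 on a 12-hour dial.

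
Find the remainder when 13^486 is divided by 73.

27

Square-and-reduce mod 73: 13^1≡13, 13^2≡23, 13^4≡18, 13^8≡32, 13^16≡2, 13^32≡4, 13^64≡16, 13^128≡37, 13^256≡55.
Since 486 = 2 + 4 + 32 + 64 + 128 + 256 in binary, 13^486 ≡ 23·18·4·16·37·55 ≡ 27 (mod 73).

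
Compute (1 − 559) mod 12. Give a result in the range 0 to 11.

6

559 − 46·12 = 7, so 559 ≡ 7 (mod 12).
(1 − 7) mod 12 = 6.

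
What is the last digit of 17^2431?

3

The units digit of 17^n cycles with period 4: 7, 9, 3, 1, …
2431 leaves remainder 3 on division by 4, so 17^2431 ends in 3.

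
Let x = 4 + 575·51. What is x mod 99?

575·51 = 29325.
29325 − 296·99 = 21, so 29325 ≡ 21 (mod 99).
(4 + 21) mod 99 = 25.

25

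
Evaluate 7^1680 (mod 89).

4

Successive squares of 7 mod 89: 7^1≡7, 7^2≡49, 7^4≡87, 7^8≡4, 7^16≡16, 7^32≡78, 7^64≡32, 7^128≡45, 7^256≡67, 7^512≡39, 7^1024≡8.
Since 1680 = 16 + 128 + 512 + 1024 in binary, 7^1680 ≡ 16·45·39·8 ≡ 4 (mod 89).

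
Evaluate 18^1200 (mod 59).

19

By repeated squaring mod 59: 18^1≡18, 18^2≡29, 18^4≡15, 18^8≡48, 18^16≡3, 18^32≡9, 18^64≡22, 18^128≡12, 18^256≡26, 18^512≡27, 18^1024≡21.
1200 = 16 + 32 + 128 + 1024, so 18^1200 ≡ 3·9·12·21 ≡ 19 (mod 59).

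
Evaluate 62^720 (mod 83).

70

Square-and-reduce mod 83: 62^1≡62, 62^2≡26, 62^4≡12, 62^8≡61, 62^16≡69, 62^32≡30, 62^64≡70, 62^128≡3, 62^256≡9, 62^512≡81.
Since 720 = 16 + 64 + 128 + 512 in binary, 62^720 ≡ 69·70·3·81 ≡ 70 (mod 83).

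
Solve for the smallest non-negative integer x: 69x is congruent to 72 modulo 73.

55

The inverse of 69 mod 73 is 18 (since 69·18 = 1242 ≡ 1).
Multiplying both sides by 18: x ≡ 18·72 = 1296 ≡ 55 (mod 73).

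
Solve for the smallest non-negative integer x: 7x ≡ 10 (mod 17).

16

7⁻¹ ≡ 5 (mod 17) because 7·5 = 35 = 2·17 + 1.
So x ≡ 5·10 = 50 ≡ 16 (mod 17).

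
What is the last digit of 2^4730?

4

Powers of 2 mod 10 repeat with period 4: 2, 4, 8, 6.
4730 leaves remainder 2 on division by 4, so 2^4730 ends in 4.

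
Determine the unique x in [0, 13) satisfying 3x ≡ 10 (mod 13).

3⁻¹ ≡ 9 (mod 13) because 3·9 = 27 = 2·13 + 1.
So x ≡ 9·10 = 90 ≡ 12 (mod 13).

12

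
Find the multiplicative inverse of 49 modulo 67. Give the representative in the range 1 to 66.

26

49·26 = 1274 = 19·67 + 1, so 49⁻¹ ≡ 26 (mod 67).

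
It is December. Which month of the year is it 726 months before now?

726 = 60·12 + 6, so 726 mod 12 = 6.
December − 6 months → June.

June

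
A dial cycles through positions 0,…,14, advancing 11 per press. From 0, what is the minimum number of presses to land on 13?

11⁻¹ ≡ 11 (mod 15) because 11·11 = 121 = 8·15 + 1.
So x ≡ 11·13 = 143 ≡ 8 (mod 15).

8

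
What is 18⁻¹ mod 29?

21

29 = 1·18 + 11
18 = 1·11 + 7
11 = 1·7 + 4
7 = 1·4 + 3
4 = 1·3 + 1
3 = 3·1 + 0
Back-substituting gives 18·21 ≡ 1 (mod 29).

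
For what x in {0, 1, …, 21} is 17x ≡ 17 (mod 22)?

1

17⁻¹ ≡ 13 (mod 22) because 17·13 = 221 = 10·22 + 1.
Multiplying both sides by 13: x ≡ 13·17 = 221 ≡ 1 (mod 22).
Check: 17·1 = 17 = 0·22 + 17.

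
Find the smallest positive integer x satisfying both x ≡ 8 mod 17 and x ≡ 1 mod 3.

25

x ≡ 1 (mod 3) gives x ∈ {1, 4, 7, 10, 13, 16, 19, 22, …}.
The first of these with x mod 17 = 8 is 25.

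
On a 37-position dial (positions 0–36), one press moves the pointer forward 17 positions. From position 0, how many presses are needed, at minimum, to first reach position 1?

24

37 = 2·17 + 3
17 = 5·3 + 2
3 = 1·2 + 1
2 = 2·1 + 0
Back-substituting gives 17·24 ≡ 1 (mod 37).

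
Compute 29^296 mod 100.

21

Successive squares of 29 mod 100: 29^1≡29, 29^2≡41, 29^4≡81, 29^8≡61, 29^16≡21, 29^32≡41, 29^64≡81, 29^128≡61, 29^256≡21.
296 = 8 + 32 + 256, so 29^296 ≡ 61·41·21 ≡ 21 (mod 100).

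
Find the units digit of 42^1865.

2

Powers of 2 mod 10 repeat with period 4: 2, 4, 8, 6.
1865 leaves remainder 1 on division by 4, so 42^1865 ends in 2.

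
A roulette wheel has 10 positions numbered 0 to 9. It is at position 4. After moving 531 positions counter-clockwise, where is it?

Dividing 531 by 10 gives quotient 53 and remainder 1.
(4 − 1) mod 10 = 3.

3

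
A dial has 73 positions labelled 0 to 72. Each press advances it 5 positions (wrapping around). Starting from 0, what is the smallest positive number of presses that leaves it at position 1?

44

5·44 = 220 = 3·73 + 1, so 5⁻¹ ≡ 44 (mod 73).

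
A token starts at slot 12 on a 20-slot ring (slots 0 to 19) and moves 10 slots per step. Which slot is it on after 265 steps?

2

265·10 = 2650.
2650 = 132·20 + 10, so 2650 mod 20 = 10.
(12 + 10) mod 20 = 2.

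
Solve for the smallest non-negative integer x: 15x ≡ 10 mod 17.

The inverse of 15 mod 17 is 8 (since 15·8 = 120 ≡ 1).
Multiplying both sides by 8: x ≡ 8·10 = 80 ≡ 12 (mod 17).

12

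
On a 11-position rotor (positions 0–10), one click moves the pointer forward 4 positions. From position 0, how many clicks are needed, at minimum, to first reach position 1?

3

11 = 2·4 + 3
4 = 1·3 + 1
3 = 3·1 + 0
Back-substituting gives 4·3 ≡ 1 (mod 11).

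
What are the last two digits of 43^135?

Square-and-reduce mod 100: 43^1≡43, 43^2≡49, 43^4≡1, 43^8≡1, 43^16≡1, 43^32≡1, 43^64≡1, 43^128≡1.
135 = 1 + 2 + 4 + 128, so 43^135 ≡ 43·49·1·1 ≡ 7 (mod 100).

07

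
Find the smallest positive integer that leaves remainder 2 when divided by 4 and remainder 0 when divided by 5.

x ≡ 2 (mod 4) gives x ∈ {2, 6, 10}.
The first of these with x mod 5 = 0 is 10.

10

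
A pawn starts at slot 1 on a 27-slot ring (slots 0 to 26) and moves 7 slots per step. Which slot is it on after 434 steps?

434·7 = 3038.
3038 mod 27 = 14 (since 112·27 = 3024).
(1 + 14) mod 27 = 15.

15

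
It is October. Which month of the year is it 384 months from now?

384 = 32·12 + 0, so 384 mod 12 = 0.
October + 0 months → October.

October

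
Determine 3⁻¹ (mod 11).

4

11 = 3·3 + 2
3 = 1·2 + 1
2 = 2·1 + 0
Back-substituting gives 3·4 ≡ 1 (mod 11).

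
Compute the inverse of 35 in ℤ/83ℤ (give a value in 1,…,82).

83 = 2·35 + 13
35 = 2·13 + 9
13 = 1·9 + 4
9 = 2·4 + 1
4 = 4·1 + 0
Back-substituting gives 35·19 ≡ 1 (mod 83).

19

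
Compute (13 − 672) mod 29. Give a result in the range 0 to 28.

8

672 − 23·29 = 5, so 672 ≡ 5 (mod 29).
(13 − 5) mod 29 = 8.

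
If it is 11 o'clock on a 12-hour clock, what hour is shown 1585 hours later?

1585 − 132·12 = 1, so 1585 ≡ 1 (mod 12).
11 + 1 → 12 on a 12-hour dial.

12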